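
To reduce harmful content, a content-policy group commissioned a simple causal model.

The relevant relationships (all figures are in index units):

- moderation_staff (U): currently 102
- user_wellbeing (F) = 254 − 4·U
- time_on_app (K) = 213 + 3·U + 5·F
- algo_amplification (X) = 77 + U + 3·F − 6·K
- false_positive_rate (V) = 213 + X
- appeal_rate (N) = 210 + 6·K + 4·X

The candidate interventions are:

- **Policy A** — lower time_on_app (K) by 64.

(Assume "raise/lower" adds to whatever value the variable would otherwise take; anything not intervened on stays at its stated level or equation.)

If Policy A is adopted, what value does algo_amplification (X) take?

Policy A (K − 64):
  U = 102
  F = 254 − 4·102 = -154
  K = 213 + 3·102 + 5·(-154) (−64 from intervention) = -315
  X = 77 + 102 + 3·(-154) − 6·(-315) = 1607

1607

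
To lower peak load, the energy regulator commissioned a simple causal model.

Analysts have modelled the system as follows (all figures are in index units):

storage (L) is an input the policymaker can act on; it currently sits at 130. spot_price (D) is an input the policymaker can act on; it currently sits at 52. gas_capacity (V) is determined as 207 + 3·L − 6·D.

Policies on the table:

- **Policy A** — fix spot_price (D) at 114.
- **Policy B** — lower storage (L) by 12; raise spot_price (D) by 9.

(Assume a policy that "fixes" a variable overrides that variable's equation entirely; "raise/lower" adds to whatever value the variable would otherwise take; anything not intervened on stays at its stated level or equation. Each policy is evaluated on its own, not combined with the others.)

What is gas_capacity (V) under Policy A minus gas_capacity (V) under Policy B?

Policy A (D := 114):
  L = 130
  D = 114
  V = 207 + 3·130 − 6·114 = -87
Policy B (L − 12, D + 9):
  L = 130 − 12 = 118
  D = 52 + 9 = 61
  V = 207 + 3·118 − 6·61 = 195
V: -87 − 195 = -282

-282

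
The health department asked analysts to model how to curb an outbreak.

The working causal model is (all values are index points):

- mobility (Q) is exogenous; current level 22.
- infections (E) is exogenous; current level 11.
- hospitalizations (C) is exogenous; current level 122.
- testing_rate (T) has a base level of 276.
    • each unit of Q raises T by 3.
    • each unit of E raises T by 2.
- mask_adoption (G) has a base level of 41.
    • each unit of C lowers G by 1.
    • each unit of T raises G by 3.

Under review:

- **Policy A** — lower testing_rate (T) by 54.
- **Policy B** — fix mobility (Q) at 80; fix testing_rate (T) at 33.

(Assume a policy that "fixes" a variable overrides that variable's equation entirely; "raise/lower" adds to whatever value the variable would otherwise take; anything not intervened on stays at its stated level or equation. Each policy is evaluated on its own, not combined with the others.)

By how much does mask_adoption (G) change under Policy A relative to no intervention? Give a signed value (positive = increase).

Baseline:
  Q = 22
  E = 11
  C = 122
  T = 276 + 3·22 + 2·11 = 364
  G = 41 − 122 + 3·364 = 1011
Policy A (T − 54):
  Q = 22
  E = 11
  C = 122
  T = 276 + 3·22 + 2·11 (−54 from intervention) = 310
  G = 41 − 122 + 3·310 = 849
Change in G: 849 − 1011 = -162

-162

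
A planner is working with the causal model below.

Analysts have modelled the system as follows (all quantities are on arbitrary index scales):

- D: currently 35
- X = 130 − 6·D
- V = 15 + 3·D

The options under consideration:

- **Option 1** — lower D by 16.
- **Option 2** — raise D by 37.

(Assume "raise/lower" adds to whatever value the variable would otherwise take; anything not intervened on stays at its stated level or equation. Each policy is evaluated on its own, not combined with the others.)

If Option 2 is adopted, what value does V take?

Option 2 (D + 37):
  D = 35 + 37 = 72
  V = 15 + 3·72 = 231

231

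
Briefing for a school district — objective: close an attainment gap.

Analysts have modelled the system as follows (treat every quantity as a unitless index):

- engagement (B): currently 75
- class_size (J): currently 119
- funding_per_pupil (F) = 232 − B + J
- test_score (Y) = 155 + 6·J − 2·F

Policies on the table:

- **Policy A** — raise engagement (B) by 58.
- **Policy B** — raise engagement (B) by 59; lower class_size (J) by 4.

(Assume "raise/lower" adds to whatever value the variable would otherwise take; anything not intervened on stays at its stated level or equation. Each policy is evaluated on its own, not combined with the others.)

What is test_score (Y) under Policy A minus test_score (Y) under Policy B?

Policy A (B + 58):
  B = 75 + 58 = 133
  J = 119
  F = 232 − 133 + 119 = 218
  Y = 155 + 6·119 − 2·218 = 433
Policy B (B + 59, J − 4):
  B = 75 + 59 = 134
  J = 119 − 4 = 115
  F = 232 − 134 + 115 = 213
  Y = 155 + 6·115 − 2·213 = 419
Y: 433 − 419 = 14

14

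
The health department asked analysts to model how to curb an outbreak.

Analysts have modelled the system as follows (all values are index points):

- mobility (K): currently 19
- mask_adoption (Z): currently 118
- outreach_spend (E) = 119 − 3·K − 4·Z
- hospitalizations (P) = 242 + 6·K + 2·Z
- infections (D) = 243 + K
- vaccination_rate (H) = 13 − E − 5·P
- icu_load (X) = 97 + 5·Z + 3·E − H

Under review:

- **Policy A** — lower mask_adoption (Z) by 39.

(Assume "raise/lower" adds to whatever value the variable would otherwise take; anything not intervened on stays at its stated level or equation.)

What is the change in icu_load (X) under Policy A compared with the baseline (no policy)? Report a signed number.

Baseline:
  K = 19
  Z = 118
  E = 119 − 3·19 − 4·118 = -410
  P = 242 + 6·19 + 2·118 = 592
  H = 13 − (-410) − 5·592 = -2537
  X = 97 + 5·118 + 3·(-410) − (-2537) = 1994
Policy A (Z − 39):
  K = 19
  Z = 118 − 39 = 79
  E = 119 − 3·19 − 4·79 = -254
  P = 242 + 6·19 + 2·79 = 514
  H = 13 − (-254) − 5·514 = -2303
  X = 97 + 5·79 + 3·(-254) − (-2303) = 2033
Change in X: 2033 − 1994 = 39

39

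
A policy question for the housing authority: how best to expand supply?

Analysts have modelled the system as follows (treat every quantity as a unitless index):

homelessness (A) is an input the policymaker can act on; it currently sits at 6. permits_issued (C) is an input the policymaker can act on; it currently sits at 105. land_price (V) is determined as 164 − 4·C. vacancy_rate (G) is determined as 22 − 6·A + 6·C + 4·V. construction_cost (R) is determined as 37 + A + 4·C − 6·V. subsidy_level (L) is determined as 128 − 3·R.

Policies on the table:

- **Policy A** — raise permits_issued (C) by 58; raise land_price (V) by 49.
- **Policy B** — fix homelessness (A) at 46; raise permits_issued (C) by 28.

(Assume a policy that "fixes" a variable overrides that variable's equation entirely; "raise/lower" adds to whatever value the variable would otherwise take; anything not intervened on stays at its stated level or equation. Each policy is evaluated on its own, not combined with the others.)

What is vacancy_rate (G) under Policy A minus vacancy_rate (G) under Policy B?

Policy A (C + 58, V + 49):
  A = 6
  C = 105 + 58 = 163
  V = 164 − 4·163 (+49 from intervention) = -439
  G = 22 − 6·6 + 6·163 + 4·(-439) = -792
Policy B (A := 46, C + 28):
  A = 46
  C = 105 + 28 = 133
  V = 164 − 4·133 = -368
  G = 22 − 6·46 + 6·133 + 4·(-368) = -928
G: -792 − (-928) = 136

136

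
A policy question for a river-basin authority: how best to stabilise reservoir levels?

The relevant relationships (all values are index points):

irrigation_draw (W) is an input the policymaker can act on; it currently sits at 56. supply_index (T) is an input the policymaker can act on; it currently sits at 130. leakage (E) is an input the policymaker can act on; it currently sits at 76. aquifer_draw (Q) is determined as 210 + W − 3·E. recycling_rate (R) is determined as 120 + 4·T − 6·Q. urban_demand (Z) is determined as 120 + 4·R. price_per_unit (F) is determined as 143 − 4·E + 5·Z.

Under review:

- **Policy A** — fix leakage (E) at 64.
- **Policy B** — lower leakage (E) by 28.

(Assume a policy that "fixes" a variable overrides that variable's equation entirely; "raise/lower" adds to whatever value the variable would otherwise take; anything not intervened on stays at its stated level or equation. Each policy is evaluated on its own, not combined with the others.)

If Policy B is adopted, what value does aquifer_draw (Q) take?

Policy B (E − 28):
  W = 56
  E = 76 − 28 = 48
  Q = 210 + 56 − 3·48 = 122

122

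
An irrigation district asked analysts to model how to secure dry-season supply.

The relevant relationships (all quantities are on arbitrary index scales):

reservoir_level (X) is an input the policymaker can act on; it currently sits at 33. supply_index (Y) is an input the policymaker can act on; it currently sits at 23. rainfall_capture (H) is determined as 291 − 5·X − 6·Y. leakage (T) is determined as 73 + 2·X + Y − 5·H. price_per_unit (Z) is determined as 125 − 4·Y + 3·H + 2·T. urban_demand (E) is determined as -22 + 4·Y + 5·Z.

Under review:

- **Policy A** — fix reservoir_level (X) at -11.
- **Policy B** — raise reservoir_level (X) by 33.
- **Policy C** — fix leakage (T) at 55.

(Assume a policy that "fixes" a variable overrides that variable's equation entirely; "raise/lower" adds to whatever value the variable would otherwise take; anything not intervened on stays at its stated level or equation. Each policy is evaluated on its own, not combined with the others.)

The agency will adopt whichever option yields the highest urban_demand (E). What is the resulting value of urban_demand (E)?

Policy A (X := -11):
  X = -11
  Y = 23
  H = 291 − 5·(-11) − 6·23 = 208
  T = 73 + 2·(-11) + 23 − 5·208 = -966
  Z = 125 − 4·23 + 3·208 + 2·(-966) = -1275
  E = -22 + 4·23 + 5·(-1275) = -6305
Policy B (X + 33):
  X = 33 + 33 = 66
  Y = 23
  H = 291 − 5·66 − 6·23 = -177
  T = 73 + 2·66 + 23 − 5·(-177) = 1113
  Z = 125 − 4·23 + 3·(-177) + 2·1113 = 1728
  E = -22 + 4·23 + 5·1728 = 8710
Policy C (T := 55):
  X = 33
  Y = 23
  H = 291 − 5·33 − 6·23 = -12
  T = 55
  Z = 125 − 4·23 + 3·(-12) + 2·55 = 107
  E = -22 + 4·23 + 5·107 = 605
Comparing — Policy A: E=-6305, Policy B: E=8710, Policy C: E=605. Highest is 8710 (Policy B).

8710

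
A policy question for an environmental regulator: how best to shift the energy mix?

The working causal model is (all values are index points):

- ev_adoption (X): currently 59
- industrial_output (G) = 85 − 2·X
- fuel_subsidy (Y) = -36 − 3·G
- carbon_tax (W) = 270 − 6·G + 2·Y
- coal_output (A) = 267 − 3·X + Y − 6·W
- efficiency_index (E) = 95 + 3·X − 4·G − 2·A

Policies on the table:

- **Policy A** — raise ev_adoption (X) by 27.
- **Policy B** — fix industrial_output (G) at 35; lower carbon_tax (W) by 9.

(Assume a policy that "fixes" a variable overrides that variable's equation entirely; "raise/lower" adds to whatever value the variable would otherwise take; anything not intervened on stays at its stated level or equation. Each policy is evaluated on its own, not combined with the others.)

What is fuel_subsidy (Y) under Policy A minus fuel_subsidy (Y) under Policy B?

366

Policy A (X + 27):
  X = 59 + 27 = 86
  G = 85 − 2·86 = -87
  Y = -36 − 3·(-87) = 225
Policy B (G := 35, W − 9):
  X = 59
  G = 35
  Y = -36 − 3·35 = -141
Y: 225 − (-141) = 366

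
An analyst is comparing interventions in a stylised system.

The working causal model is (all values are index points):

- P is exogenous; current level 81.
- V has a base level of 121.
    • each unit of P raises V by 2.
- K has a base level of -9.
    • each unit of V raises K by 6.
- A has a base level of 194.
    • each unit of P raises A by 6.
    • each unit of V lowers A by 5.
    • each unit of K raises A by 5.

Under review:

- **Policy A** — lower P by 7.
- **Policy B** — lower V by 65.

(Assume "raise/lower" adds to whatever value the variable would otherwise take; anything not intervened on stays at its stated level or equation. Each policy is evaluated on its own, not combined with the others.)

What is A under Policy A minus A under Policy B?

1233

Policy A (P − 7):
  P = 81 − 7 = 74
  V = 121 + 2·74 = 269
  K = -9 + 6·269 = 1605
  A = 194 + 6·74 − 5·269 + 5·1605 = 7318
Policy B (V − 65):
  P = 81
  V = 121 + 2·81 (−65 from intervention) = 218
  K = -9 + 6·218 = 1299
  A = 194 + 6·81 − 5·218 + 5·1299 = 6085
A: 7318 − 6085 = 1233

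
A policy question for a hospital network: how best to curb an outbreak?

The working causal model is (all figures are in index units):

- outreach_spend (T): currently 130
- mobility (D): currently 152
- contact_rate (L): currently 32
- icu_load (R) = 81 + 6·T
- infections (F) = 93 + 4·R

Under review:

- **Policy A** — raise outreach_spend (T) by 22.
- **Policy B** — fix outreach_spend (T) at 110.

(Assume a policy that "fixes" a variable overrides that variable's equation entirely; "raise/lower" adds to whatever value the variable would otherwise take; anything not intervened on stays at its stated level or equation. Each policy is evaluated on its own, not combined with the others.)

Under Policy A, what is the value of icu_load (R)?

993

Policy A (T + 22):
  T = 130 + 22 = 152
  R = 81 + 6·152 = 993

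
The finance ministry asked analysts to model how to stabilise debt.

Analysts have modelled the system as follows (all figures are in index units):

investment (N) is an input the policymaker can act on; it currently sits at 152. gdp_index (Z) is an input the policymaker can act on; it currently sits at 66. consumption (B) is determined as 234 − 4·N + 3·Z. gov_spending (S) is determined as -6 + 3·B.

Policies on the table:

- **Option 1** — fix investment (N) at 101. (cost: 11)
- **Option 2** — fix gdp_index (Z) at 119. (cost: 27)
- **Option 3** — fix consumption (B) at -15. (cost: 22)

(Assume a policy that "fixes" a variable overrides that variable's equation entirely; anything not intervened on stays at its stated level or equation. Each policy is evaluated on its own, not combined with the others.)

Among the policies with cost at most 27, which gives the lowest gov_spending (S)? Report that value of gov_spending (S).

Option 1 (N := 101):
  N = 101
  Z = 66
  B = 234 − 4·101 + 3·66 = 28
  S = -6 + 3·28 = 78
Option 2 (Z := 119):
  N = 152
  Z = 119
  B = 234 − 4·152 + 3·119 = -17
  S = -6 + 3·(-17) = -57
Option 3 (B := -15):
  N = 152
  Z = 66
  B = -15
  S = -6 + 3·(-15) = -51
Comparing — Option 1: S=78, Option 2: S=-57, Option 3: S=-51. Lowest is -57 (Option 2).

-57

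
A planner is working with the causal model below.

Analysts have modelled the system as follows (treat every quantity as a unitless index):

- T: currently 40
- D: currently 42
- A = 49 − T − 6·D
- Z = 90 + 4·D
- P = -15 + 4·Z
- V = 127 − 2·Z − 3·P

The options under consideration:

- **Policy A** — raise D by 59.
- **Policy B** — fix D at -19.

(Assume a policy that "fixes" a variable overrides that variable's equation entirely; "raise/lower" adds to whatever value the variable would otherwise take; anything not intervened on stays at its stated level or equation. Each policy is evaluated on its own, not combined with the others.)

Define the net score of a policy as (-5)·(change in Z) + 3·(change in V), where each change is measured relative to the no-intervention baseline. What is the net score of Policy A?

-11092

Baseline:
  D = 42
  Z = 90 + 4·42 = 258
  P = -15 + 4·258 = 1017
  V = 127 − 2·258 − 3·1017 = -3440
Policy A (D + 59):
  D = 42 + 59 = 101
  Z = 90 + 4·101 = 494
  P = -15 + 4·494 = 1961
  V = 127 − 2·494 − 3·1961 = -6744
ΔZ = 494 − 258 = 236; ΔV = -6744 − (-3440) = -3304
Score = (-5)·236 + 3·(-3304) = -11092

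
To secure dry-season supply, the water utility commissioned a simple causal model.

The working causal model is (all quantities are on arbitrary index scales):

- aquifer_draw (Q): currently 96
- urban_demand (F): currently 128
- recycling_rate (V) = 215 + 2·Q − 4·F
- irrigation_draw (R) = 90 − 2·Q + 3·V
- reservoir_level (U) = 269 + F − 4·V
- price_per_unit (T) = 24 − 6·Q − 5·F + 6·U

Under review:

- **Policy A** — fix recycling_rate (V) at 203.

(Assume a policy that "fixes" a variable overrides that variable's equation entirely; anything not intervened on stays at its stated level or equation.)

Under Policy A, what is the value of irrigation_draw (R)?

507

Policy A (V := 203):
  Q = 96
  F = 128
  V = 203
  R = 90 − 2·96 + 3·203 = 507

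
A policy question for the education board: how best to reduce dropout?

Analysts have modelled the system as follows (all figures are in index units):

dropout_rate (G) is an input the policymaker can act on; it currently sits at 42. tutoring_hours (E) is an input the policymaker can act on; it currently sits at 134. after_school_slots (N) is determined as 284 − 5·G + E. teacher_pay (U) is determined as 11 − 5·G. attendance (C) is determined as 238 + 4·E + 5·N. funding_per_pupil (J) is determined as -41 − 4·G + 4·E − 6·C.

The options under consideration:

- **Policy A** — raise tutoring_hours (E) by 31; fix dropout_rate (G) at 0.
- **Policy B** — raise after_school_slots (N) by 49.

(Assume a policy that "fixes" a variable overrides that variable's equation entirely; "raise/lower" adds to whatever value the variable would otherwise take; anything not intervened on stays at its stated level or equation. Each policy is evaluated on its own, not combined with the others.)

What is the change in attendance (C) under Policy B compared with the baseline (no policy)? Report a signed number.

245

Baseline:
  G = 42
  E = 134
  N = 284 − 5·42 + 134 = 208
  C = 238 + 4·134 + 5·208 = 1814
Policy B (N + 49):
  G = 42
  E = 134
  N = 284 − 5·42 + 134 (+49 from intervention) = 257
  C = 238 + 4·134 + 5·257 = 2059
Change in C: 2059 − 1814 = 245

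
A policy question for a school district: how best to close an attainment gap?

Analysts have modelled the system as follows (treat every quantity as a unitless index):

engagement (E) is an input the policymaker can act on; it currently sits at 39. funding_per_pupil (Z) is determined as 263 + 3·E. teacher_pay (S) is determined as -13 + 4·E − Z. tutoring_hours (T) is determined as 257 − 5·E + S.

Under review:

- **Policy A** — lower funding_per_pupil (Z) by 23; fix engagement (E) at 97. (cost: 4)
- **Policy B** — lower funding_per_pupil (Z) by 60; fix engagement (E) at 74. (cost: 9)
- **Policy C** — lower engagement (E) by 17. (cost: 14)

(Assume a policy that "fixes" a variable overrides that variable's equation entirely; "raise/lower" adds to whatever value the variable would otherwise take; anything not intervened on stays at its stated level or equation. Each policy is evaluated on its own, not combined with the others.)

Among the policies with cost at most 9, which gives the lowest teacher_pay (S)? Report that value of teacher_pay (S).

-156

Policy A (Z − 23, E := 97):
  E = 97
  Z = 263 + 3·97 (−23 from intervention) = 531
  S = -13 + 4·97 − 531 = -156
Policy B (Z − 60, E := 74):
  E = 74
  Z = 263 + 3·74 (−60 from intervention) = 425
  S = -13 + 4·74 − 425 = -142
Comparing — Policy A: S=-156, Policy B: S=-142. Lowest is -156 (Policy A).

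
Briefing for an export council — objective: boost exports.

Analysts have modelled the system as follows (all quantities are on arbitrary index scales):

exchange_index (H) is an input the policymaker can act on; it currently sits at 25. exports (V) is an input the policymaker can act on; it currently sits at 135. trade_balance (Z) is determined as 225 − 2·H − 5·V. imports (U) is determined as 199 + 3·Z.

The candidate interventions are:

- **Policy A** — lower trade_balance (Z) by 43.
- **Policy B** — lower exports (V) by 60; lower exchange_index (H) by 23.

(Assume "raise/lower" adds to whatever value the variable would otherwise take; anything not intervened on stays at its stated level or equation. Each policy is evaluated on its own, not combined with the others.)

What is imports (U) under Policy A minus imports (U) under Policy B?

-1167

Policy A (Z − 43):
  H = 25
  V = 135
  Z = 225 − 2·25 − 5·135 (−43 from intervention) = -543
  U = 199 + 3·(-543) = -1430
Policy B (V − 60, H − 23):
  H = 25 − 23 = 2
  V = 135 − 60 = 75
  Z = 225 − 2·2 − 5·75 = -154
  U = 199 + 3·(-154) = -263
U: -1430 − (-263) = -1167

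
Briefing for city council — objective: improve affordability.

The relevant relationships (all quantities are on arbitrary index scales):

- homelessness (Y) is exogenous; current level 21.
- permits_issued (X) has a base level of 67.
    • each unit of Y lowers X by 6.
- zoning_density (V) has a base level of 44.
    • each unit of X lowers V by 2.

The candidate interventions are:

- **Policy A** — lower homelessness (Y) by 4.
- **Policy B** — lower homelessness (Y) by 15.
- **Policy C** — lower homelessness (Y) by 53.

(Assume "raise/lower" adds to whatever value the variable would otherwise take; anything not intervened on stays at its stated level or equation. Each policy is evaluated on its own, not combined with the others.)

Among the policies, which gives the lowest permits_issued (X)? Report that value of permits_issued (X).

-35

Policy A (Y − 4):
  Y = 21 − 4 = 17
  X = 67 − 6·17 = -35
Policy B (Y − 15):
  Y = 21 − 15 = 6
  X = 67 − 6·6 = 31
Policy C (Y − 53):
  Y = 21 − 53 = -32
  X = 67 − 6·(-32) = 259
Comparing — Policy A: X=-35, Policy B: X=31, Policy C: X=259. Lowest is -35 (Policy A).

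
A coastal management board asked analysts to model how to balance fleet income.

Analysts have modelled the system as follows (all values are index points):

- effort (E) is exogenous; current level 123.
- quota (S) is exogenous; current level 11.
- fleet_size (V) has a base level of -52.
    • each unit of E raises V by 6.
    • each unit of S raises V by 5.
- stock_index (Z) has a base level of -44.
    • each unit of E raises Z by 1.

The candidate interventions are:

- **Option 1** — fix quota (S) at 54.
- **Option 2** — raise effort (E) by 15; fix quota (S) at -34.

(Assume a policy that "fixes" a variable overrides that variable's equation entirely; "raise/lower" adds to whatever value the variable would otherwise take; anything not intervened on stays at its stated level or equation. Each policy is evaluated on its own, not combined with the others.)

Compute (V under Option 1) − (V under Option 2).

350

Option 1 (S := 54):
  E = 123
  S = 54
  V = -52 + 6·123 + 5·54 = 956
Option 2 (E + 15, S := -34):
  E = 123 + 15 = 138
  S = -34
  V = -52 + 6·138 + 5·(-34) = 606
V: 956 − 606 = 350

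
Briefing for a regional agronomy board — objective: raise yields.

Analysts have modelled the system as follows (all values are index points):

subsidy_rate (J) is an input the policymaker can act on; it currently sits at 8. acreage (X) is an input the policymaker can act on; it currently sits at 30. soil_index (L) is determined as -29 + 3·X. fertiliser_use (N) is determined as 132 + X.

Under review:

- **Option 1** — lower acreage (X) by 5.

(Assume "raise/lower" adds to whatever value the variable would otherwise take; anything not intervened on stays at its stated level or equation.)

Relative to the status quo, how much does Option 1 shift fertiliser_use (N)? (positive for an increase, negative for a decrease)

Baseline:
  X = 30
  N = 132 + 30 = 162
Option 1 (X − 5):
  X = 30 − 5 = 25
  N = 132 + 25 = 157
Change in N: 157 − 162 = -5

-5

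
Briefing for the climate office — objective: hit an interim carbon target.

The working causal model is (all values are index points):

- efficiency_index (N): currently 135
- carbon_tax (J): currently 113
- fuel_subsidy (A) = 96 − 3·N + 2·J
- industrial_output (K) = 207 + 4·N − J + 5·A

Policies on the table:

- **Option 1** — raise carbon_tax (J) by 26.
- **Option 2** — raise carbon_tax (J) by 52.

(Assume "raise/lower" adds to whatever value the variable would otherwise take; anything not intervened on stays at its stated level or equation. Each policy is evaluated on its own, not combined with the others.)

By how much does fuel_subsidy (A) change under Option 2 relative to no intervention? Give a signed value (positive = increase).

Baseline:
  N = 135
  J = 113
  A = 96 − 3·135 + 2·113 = -83
Option 2 (J + 52):
  N = 135
  J = 113 + 52 = 165
  A = 96 − 3·135 + 2·165 = 21
Change in A: 21 − (-83) = 104

104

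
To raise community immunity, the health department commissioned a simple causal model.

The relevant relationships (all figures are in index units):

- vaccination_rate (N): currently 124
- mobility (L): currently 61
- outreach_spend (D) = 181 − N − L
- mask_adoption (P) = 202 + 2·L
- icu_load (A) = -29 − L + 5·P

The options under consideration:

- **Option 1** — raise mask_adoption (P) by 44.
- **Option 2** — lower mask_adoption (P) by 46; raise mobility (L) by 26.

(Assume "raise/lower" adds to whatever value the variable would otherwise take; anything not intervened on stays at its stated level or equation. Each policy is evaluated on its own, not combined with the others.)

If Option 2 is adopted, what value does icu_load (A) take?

Option 2 (P − 46, L + 26):
  L = 61 + 26 = 87
  P = 202 + 2·87 (−46 from intervention) = 330
  A = -29 − 87 + 5·330 = 1534

1534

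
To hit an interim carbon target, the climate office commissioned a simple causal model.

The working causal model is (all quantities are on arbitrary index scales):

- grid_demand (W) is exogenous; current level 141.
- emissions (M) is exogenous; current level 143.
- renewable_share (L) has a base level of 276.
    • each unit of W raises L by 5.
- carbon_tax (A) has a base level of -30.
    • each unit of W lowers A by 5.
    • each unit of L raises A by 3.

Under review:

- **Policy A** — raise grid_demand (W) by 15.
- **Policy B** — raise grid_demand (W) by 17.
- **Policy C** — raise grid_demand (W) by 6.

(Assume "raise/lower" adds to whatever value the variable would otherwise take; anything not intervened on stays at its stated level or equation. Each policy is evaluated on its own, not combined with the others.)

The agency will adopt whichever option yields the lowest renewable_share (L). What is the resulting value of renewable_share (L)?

Policy A (W + 15):
  W = 141 + 15 = 156
  L = 276 + 5·156 = 1056
Policy B (W + 17):
  W = 141 + 17 = 158
  L = 276 + 5·158 = 1066
Policy C (W + 6):
  W = 141 + 6 = 147
  L = 276 + 5·147 = 1011
Comparing — Policy A: L=1056, Policy B: L=1066, Policy C: L=1011. Lowest is 1011 (Policy C).

1011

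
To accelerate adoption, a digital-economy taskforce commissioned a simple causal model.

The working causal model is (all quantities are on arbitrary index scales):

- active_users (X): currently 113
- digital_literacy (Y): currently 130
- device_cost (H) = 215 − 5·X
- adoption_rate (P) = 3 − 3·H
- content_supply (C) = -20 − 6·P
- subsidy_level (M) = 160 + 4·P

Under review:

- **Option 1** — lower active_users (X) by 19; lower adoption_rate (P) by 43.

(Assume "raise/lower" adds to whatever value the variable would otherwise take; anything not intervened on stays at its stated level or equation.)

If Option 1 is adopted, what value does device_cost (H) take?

Option 1 (X − 19, P − 43):
  X = 113 − 19 = 94
  H = 215 − 5·94 = -255

-255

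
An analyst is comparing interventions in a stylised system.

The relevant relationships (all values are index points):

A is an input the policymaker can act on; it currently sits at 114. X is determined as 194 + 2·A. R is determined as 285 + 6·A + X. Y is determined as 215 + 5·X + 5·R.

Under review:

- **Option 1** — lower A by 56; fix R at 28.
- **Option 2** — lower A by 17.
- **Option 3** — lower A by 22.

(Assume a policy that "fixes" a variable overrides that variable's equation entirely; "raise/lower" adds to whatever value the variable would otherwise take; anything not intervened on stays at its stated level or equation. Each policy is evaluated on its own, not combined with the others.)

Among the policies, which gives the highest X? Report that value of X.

388

Option 1 (A − 56, R := 28):
  A = 114 − 56 = 58
  X = 194 + 2·58 = 310
Option 2 (A − 17):
  A = 114 − 17 = 97
  X = 194 + 2·97 = 388
Option 3 (A − 22):
  A = 114 − 22 = 92
  X = 194 + 2·92 = 378
Comparing — Option 1: X=310, Option 2: X=388, Option 3: X=378. Highest is 388 (Option 2).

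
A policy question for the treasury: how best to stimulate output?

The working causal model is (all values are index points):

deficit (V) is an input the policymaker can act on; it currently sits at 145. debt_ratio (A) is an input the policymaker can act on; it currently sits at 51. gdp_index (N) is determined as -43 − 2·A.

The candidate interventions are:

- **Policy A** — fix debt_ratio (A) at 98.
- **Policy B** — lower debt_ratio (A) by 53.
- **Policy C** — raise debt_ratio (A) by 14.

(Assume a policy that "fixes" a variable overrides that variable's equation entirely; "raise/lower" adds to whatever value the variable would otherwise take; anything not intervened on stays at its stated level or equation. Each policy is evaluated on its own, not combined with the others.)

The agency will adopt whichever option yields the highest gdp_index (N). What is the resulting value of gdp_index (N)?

-39

Policy A (A := 98):
  A = 98
  N = -43 − 2·98 = -239
Policy B (A − 53):
  A = 51 − 53 = -2
  N = -43 − 2·(-2) = -39
Policy C (A + 14):
  A = 51 + 14 = 65
  N = -43 − 2·65 = -173
Comparing — Policy A: N=-239, Policy B: N=-39, Policy C: N=-173. Highest is -39 (Policy B).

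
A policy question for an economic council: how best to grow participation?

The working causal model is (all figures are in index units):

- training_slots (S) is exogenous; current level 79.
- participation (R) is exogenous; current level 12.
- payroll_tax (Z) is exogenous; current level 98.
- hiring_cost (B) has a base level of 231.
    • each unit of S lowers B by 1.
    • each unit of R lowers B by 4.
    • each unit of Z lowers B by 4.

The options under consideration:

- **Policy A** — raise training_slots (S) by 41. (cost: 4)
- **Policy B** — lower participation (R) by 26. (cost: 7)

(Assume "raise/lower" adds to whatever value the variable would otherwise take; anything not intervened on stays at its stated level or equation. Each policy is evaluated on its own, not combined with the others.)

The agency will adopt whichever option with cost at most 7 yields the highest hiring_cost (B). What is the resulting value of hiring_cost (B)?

-184

Policy A (S + 41):
  S = 79 + 41 = 120
  R = 12
  Z = 98
  B = 231 − 120 − 4·12 − 4·98 = -329
Policy B (R − 26):
  S = 79
  R = 12 − 26 = -14
  Z = 98
  B = 231 − 79 − 4·(-14) − 4·98 = -184
Comparing — Policy A: B=-329, Policy B: B=-184. Highest is -184 (Policy B).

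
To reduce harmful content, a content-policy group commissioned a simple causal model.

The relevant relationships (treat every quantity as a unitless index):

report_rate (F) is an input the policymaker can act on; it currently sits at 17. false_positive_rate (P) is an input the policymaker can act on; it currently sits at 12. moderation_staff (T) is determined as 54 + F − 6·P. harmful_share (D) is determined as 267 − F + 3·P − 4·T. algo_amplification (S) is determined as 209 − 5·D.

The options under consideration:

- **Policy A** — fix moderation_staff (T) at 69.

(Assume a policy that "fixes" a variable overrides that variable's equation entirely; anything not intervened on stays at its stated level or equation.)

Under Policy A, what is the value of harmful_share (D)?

Policy A (T := 69):
  F = 17
  P = 12
  T = 69
  D = 267 − 17 + 3·12 − 4·69 = 10

10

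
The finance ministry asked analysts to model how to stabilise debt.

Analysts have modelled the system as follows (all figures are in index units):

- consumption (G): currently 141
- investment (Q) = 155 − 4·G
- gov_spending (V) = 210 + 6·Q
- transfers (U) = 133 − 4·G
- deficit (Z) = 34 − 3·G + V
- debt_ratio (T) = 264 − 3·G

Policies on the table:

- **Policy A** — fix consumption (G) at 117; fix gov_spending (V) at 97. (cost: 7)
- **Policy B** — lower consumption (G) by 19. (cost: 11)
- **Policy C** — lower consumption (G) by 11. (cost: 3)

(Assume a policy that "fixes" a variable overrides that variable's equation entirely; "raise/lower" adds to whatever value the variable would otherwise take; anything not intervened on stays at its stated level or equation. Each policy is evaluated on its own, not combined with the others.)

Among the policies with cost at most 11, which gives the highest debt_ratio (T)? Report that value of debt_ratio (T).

Policy A (G := 117, V := 97):
  G = 117
  T = 264 − 3·117 = -87
Policy B (G − 19):
  G = 141 − 19 = 122
  T = 264 − 3·122 = -102
Policy C (G − 11):
  G = 141 − 11 = 130
  T = 264 − 3·130 = -126
Comparing — Policy A: T=-87, Policy B: T=-102, Policy C: T=-126. Highest is -87 (Policy A).

-87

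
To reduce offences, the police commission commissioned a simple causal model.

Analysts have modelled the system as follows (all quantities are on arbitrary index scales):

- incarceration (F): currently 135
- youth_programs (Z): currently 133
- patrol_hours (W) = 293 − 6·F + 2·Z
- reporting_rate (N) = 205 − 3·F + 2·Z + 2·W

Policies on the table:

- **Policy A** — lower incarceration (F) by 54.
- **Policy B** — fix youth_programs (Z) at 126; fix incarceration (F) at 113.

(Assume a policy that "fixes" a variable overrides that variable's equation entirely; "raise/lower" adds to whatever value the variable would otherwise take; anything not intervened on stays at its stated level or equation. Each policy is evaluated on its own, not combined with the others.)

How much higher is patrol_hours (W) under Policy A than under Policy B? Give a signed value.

Policy A (F − 54):
  F = 135 − 54 = 81
  Z = 133
  W = 293 − 6·81 + 2·133 = 73
Policy B (Z := 126, F := 113):
  F = 113
  Z = 126
  W = 293 − 6·113 + 2·126 = -133
W: 73 − (-133) = 206

206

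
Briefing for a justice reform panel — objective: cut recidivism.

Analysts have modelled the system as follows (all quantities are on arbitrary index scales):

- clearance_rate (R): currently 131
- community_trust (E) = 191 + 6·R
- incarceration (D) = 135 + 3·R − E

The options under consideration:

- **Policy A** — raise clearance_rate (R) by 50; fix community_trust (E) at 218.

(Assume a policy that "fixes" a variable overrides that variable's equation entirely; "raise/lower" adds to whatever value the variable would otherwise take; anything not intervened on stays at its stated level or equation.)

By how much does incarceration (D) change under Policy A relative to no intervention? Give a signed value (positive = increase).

Baseline:
  R = 131
  E = 191 + 6·131 = 977
  D = 135 + 3·131 − 977 = -449
Policy A (R + 50, E := 218):
  R = 131 + 50 = 181
  E = 218
  D = 135 + 3·181 − 218 = 460
Change in D: 460 − (-449) = 909

909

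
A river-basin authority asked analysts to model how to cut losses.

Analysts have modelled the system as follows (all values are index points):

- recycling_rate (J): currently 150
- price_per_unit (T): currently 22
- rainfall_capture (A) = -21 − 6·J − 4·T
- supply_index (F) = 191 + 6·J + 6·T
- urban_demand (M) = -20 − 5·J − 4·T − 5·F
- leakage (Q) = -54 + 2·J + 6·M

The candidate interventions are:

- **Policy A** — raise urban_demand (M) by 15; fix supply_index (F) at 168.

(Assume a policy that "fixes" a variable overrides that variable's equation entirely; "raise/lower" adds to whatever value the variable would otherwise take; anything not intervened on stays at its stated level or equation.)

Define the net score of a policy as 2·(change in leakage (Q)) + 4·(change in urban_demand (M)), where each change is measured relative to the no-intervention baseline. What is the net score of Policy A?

84640

Baseline:
  J = 150
  T = 22
  F = 191 + 6·150 + 6·22 = 1223
  M = -20 − 5·150 − 4·22 − 5·1223 = -6973
  Q = -54 + 2·150 + 6·(-6973) = -41592
Policy A (M + 15, F := 168):
  J = 150
  T = 22
  F = 168
  M = -20 − 5·150 − 4·22 − 5·168 (+15 from intervention) = -1683
  Q = -54 + 2·150 + 6·(-1683) = -9852
ΔQ = -9852 − (-41592) = 31740; ΔM = -1683 − (-6973) = 5290
Score = 2·31740 + 4·5290 = 84640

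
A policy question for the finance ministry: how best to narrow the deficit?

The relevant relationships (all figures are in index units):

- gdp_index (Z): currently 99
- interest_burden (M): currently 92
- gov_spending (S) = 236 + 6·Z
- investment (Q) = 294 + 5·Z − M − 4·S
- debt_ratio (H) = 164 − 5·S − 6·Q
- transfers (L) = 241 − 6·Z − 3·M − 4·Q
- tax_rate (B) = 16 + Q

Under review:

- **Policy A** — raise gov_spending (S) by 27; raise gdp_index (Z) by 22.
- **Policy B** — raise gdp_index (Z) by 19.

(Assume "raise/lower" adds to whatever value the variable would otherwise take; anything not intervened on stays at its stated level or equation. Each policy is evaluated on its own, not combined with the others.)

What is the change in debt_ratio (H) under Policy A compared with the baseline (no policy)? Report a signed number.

2361

Baseline:
  Z = 99
  M = 92
  S = 236 + 6·99 = 830
  Q = 294 + 5·99 − 92 − 4·830 = -2623
  H = 164 − 5·830 − 6·(-2623) = 11752
Policy A (S + 27, Z + 22):
  Z = 99 + 22 = 121
  M = 92
  S = 236 + 6·121 (+27 from intervention) = 989
  Q = 294 + 5·121 − 92 − 4·989 = -3149
  H = 164 − 5·989 − 6·(-3149) = 14113
Change in H: 14113 − 11752 = 2361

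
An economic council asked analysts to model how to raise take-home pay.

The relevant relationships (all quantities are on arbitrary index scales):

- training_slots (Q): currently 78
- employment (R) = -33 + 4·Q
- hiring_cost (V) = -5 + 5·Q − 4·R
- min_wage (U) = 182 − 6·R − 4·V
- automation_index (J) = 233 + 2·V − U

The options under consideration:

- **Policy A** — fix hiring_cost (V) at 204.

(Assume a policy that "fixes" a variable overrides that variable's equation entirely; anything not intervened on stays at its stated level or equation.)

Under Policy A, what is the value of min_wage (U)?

-2308

Policy A (V := 204):
  Q = 78
  R = -33 + 4·78 = 279
  V = 204
  U = 182 − 6·279 − 4·204 = -2308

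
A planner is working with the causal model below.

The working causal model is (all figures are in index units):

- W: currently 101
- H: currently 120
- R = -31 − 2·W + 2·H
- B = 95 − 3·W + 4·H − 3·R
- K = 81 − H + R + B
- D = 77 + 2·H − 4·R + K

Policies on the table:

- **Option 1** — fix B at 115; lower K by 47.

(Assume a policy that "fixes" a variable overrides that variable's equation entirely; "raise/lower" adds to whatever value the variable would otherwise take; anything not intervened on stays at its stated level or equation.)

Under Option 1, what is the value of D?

325

Option 1 (B := 115, K − 47):
  W = 101
  H = 120
  R = -31 − 2·101 + 2·120 = 7
  B = 115
  K = 81 − 120 + 7 + 115 (−47 from intervention) = 36
  D = 77 + 2·120 − 4·7 + 36 = 325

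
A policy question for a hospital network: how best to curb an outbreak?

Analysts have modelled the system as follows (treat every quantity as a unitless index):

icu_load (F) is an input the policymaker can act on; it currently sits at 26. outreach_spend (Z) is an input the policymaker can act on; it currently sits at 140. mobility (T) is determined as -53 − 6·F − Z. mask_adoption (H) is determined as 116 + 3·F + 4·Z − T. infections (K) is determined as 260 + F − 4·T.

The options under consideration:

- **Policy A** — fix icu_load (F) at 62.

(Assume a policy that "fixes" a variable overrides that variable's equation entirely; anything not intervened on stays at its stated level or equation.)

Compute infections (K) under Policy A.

Policy A (F := 62):
  F = 62
  Z = 140
  T = -53 − 6·62 − 140 = -565
  K = 260 + 62 − 4·(-565) = 2582

2582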